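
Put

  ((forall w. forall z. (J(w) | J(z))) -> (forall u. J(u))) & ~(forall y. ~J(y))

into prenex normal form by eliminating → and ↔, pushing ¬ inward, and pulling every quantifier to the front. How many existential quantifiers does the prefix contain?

3

First replace A → B with ¬A ∨ B.
  (~(forall w. forall z. (J(w) | J(z))) | (forall u. J(u))) & ~(forall y. ~J(y))
Drive negations inward (¬∀x A ≡ ∃x ¬A, ¬∃x A ≡ ∀x ¬A, De Morgan for ∧/∨):
  ((exists w. exists z. (~J(w) & ~J(z))) | (forall u. J(u))) & (exists y. J(y))
All bound variables are already distinct, so no renaming is needed.
Extract every quantifier outward, since the variables are now distinct and don't occur free across branches:
  exists w. exists z. forall u. exists y. ((~J(w) & ~J(z) | J(u)) & J(y))
The prefix is exists w exists z forall u exists y: 1 universal, 3 existential.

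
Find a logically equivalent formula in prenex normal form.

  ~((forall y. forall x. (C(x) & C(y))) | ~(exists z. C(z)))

Move each ¬ inward, flipping quantifiers it crosses:
  (exists y. exists x. (~C(x) | ~C(y))) & (exists z. C(z))
Pull the quantifiers to the front (each side's bound variable is not free in the other side):
  exists y. exists x. exists z. ((~C(x) | ~C(y)) & C(z))

exists y. exists x. exists z. ((~C(x) | ~C(y)) & C(z))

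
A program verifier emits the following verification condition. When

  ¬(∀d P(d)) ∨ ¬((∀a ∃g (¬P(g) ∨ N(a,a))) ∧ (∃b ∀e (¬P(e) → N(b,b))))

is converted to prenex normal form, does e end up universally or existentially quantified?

existential

Rewrite implications/biconditionals: A → B as ¬A ∨ B.
  ¬(∀d P(d)) ∨ ¬((∀a ∃g (¬P(g) ∨ N(a,a))) ∧ (∃b ∀e (¬¬P(e) ∨ N(b,b))))
Move each ¬ inward, flipping quantifiers it crosses:
  (∃d ¬P(d)) ∨ (∃a ∀g (P(g) ∧ ¬N(a,a))) ∨ (∀b ∃e (¬P(e) ∧ ¬N(b,b)))
All bound variables are already distinct, so no renaming is needed.
Finally move all quantifiers to the prefix:
  ∃d ∃a ∀g ∀b ∃e (¬P(d) ∨ P(g) ∧ ¬N(a,a) ∨ ¬P(e) ∧ ¬N(b,b))
The quantifier ∀e sits under an odd number of negations (counting the antecedent side of each →), so it flips to ∃e.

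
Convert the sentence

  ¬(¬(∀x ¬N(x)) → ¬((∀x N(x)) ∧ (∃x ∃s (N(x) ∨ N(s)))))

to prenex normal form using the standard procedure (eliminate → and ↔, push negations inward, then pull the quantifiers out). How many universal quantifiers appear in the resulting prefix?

1

Rewrite implications/biconditionals: A → B as ¬A ∨ B.
  ¬(¬¬(∀x ¬N(x)) ∨ ¬((∀x N(x)) ∧ (∃x ∃s (N(x) ∨ N(s)))))
Push ¬ through the quantifiers and connectives to reach negation normal form:
  (∃x N(x)) ∧ (∀x N(x)) ∧ (∃x ∃s (N(x) ∨ N(s)))
Standardize variables apart so no two quantifiers bind the same name: x↦w, x↦y.
  (∃x N(x)) ∧ (∀w N(w)) ∧ (∃y ∃s (N(y) ∨ N(s)))
Extract every quantifier outward, since the variables are now distinct and don't occur free across branches:
  ∃x ∀w ∃y ∃s (N(x) ∧ N(w) ∧ (N(y) ∨ N(s)))
The prefix is ∃x ∀w ∃y ∃s: 1 universal, 3 existential.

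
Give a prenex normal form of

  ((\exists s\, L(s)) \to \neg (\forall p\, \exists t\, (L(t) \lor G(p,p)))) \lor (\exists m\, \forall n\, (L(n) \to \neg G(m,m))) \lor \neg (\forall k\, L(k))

First replace A → B with ¬A ∨ B.
  \neg (\exists s\, L(s)) \lor \neg (\forall p\, \exists t\, (L(t) \lor G(p,p))) \lor (\exists m\, \forall n\, (\neg L(n) \lor \neg G(m,m))) \lor \neg (\forall k\, L(k))
Move each ¬ inward, flipping quantifiers it crosses:
  (\forall s\, \neg L(s)) \lor (\exists p\, \forall t\, (\neg L(t) \land \neg G(p,p))) \lor (\exists m\, \forall n\, (\neg L(n) \lor \neg G(m,m))) \lor (\exists k\, \neg L(k))
All bound variables are already distinct, so no renaming is needed.
Finally move all quantifiers to the prefix:
  \forall s\, \exists p\, \forall t\, \exists m\, \forall n\, \exists k\, (\neg L(s) \lor \neg L(t) \land \neg G(p,p) \lor \neg L(n) \lor \neg G(m,m) \lor \neg L(k))

\forall s\, \exists p\, \forall t\, \exists m\, \forall n\, \exists k\, (\neg L(s) \lor \neg L(t) \land \neg G(p,p) \lor \neg L(n) \lor \neg G(m,m) \lor \neg L(k))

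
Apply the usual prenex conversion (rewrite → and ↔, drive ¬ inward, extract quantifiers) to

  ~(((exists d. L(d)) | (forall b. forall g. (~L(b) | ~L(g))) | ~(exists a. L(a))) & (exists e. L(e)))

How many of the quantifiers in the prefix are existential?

3

Push ¬ through the quantifiers and connectives to reach negation normal form:
  (forall d. ~L(d)) & (exists b. exists g. (L(b) & L(g))) & (exists a. L(a)) | (forall e. ~L(e))
All bound variables are already distinct, so no renaming is needed.
Extract every quantifier outward, since the variables are now distinct and don't occur free across branches:
  forall d. exists b. exists g. exists a. forall e. (~L(d) & L(b) & L(g) & L(a) | ~L(e))
The prefix is forall d exists b exists g exists a forall e: 2 universal, 3 existential.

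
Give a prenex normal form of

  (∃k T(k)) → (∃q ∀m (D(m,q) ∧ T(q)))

Eliminate → and ↔ using ¬ and ∨.
  ¬(∃k T(k)) ∨ (∃q ∀m (D(m,q) ∧ T(q)))
Push ¬ through the quantifiers and connectives to reach negation normal form:
  (∀k ¬T(k)) ∨ (∃q ∀m (D(m,q) ∧ T(q)))
All bound variables are already distinct, so no renaming is needed.
Extract every quantifier outward, since the variables are now distinct and don't occur free across branches:
  ∀k ∃q ∀m (¬T(k) ∨ D(m,q) ∧ T(q))

∀k ∃q ∀m (¬T(k) ∨ D(m,q) ∧ T(q))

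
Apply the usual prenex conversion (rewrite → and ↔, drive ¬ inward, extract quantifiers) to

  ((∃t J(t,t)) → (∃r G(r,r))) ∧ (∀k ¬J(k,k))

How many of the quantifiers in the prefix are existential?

1

First replace A → B with ¬A ∨ B.
  (¬(∃t J(t,t)) ∨ (∃r G(r,r))) ∧ (∀k ¬J(k,k))
Drive negations inward (¬∀x A ≡ ∃x ¬A, ¬∃x A ≡ ∀x ¬A, De Morgan for ∧/∨):
  ((∀t ¬J(t,t)) ∨ (∃r G(r,r))) ∧ (∀k ¬J(k,k))
Pull the quantifiers to the front (each side's bound variable is not free in the other side):
  ∀t ∃r ∀k ((¬J(t,t) ∨ G(r,r)) ∧ ¬J(k,k))
The prefix is ∀t ∃r ∀k: 2 universal, 1 existential.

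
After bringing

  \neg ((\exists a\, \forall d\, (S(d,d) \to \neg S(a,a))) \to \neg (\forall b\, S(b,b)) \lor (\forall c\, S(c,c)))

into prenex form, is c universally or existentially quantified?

existential

First replace A → B with ¬A ∨ B.
  \neg (\neg (\exists a\, \forall d\, (\neg S(d,d) \lor \neg S(a,a))) \lor \neg (\forall b\, S(b,b)) \lor (\forall c\, S(c,c)))
Move each ¬ inward, flipping quantifiers it crosses:
  (\exists a\, \forall d\, (\neg S(d,d) \lor \neg S(a,a))) \land (\forall b\, S(b,b)) \land (\exists c\, \neg S(c,c))
All bound variables are already distinct, so no renaming is needed.
Extract every quantifier outward, since the variables are now distinct and don't occur free across branches:
  \exists a\, \forall d\, \forall b\, \exists c\, ((\neg S(d,d) \lor \neg S(a,a)) \land S(b,b) \land \neg S(c,c))
The quantifier \forall c sits under an odd number of negations (counting the antecedent side of each →), so it flips to \exists c.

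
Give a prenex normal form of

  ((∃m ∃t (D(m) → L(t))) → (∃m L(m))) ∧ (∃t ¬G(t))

Eliminate → and ↔ using ¬ and ∨.
  (¬(∃m ∃t (¬D(m) ∨ L(t))) ∨ (∃m L(m))) ∧ (∃t ¬G(t))
Drive negations inward (¬∀x A ≡ ∃x ¬A, ¬∃x A ≡ ∀x ¬A, De Morgan for ∧/∨):
  ((∀m ∀t (D(m) ∧ ¬L(t))) ∨ (∃m L(m))) ∧ (∃t ¬G(t))
Give each quantifier a distinct variable: m↦a, t↦x1.
  ((∀m ∀t (D(m) ∧ ¬L(t))) ∨ (∃a L(a))) ∧ (∃x1 ¬G(x1))
Finally move all quantifiers to the prefix:
  ∀m ∀t ∃a ∃x1 ((D(m) ∧ ¬L(t) ∨ L(a)) ∧ ¬G(x1))

∀m ∀t ∃a ∃x1 ((D(m) ∧ ¬L(t) ∨ L(a)) ∧ ¬G(x1))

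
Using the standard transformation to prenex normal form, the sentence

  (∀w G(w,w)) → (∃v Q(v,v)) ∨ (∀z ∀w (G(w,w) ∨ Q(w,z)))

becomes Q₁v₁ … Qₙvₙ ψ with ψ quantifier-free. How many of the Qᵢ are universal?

2

First replace A → B with ¬A ∨ B.
  ¬(∀w G(w,w)) ∨ (∃v Q(v,v)) ∨ (∀z ∀w (G(w,w) ∨ Q(w,z)))
Push ¬ through the quantifiers and connectives to reach negation normal form:
  (∃w ¬G(w,w)) ∨ (∃v Q(v,v)) ∨ (∀z ∀w (G(w,w) ∨ Q(w,z)))
Standardize variables apart so no two quantifiers bind the same name: w↦s.
  (∃w ¬G(w,w)) ∨ (∃v Q(v,v)) ∨ (∀z ∀s (G(s,s) ∨ Q(s,z)))
Finally move all quantifiers to the prefix:
  ∃w ∃v ∀z ∀s (¬G(w,w) ∨ Q(v,v) ∨ G(s,s) ∨ Q(s,z))
The prefix is ∃w ∃v ∀z ∀s: 2 universal, 2 existential.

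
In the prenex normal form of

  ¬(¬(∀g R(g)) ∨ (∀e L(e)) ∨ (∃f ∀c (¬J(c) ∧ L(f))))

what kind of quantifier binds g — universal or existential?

universal

Drive negations inward (¬∀x A ≡ ∃x ¬A, ¬∃x A ≡ ∀x ¬A, De Morgan for ∧/∨):
  (∀g R(g)) ∧ (∃e ¬L(e)) ∧ (∀f ∃c (J(c) ∨ ¬L(f)))
All bound variables are already distinct, so no renaming is needed.
Extract every quantifier outward, since the variables are now distinct and don't occur free across branches:
  ∀g ∃e ∀f ∃c (R(g) ∧ ¬L(e) ∧ (J(c) ∨ ¬L(f)))
The quantifier ∀g sits under an even number of negations, so it remains universal.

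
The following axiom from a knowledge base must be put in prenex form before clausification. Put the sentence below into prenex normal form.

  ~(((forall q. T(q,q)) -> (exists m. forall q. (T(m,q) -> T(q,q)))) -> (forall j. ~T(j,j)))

exists q. exists m. forall y. exists j. ((~T(q,q) | ~T(m,y) | T(y,y)) & T(j,j))

First replace A → B with ¬A ∨ B.
  ~(~(~(forall q. T(q,q)) | (exists m. forall q. (~T(m,q) | T(q,q)))) | (forall j. ~T(j,j)))
Push ¬ through the quantifiers and connectives to reach negation normal form:
  ((exists q. ~T(q,q)) | (exists m. forall q. (~T(m,q) | T(q,q)))) & (exists j. T(j,j))
Standardize variables apart so no two quantifiers bind the same name: q↦y.
  ((exists q. ~T(q,q)) | (exists m. forall y. (~T(m,y) | T(y,y)))) & (exists j. T(j,j))
Extract every quantifier outward, since the variables are now distinct and don't occur free across branches:
  exists q. exists m. forall y. exists j. ((~T(q,q) | ~T(m,y) | T(y,y)) & T(j,j))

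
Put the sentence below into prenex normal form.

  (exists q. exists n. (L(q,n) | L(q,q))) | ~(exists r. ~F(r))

exists q. exists n. forall r. (L(q,n) | L(q,q) | F(r))

Move each ¬ inward, flipping quantifiers it crosses:
  (exists q. exists n. (L(q,n) | L(q,q))) | (forall r. F(r))
Extract every quantifier outward, since the variables are now distinct and don't occur free across branches:
  exists q. exists n. forall r. (L(q,n) | L(q,q) | F(r))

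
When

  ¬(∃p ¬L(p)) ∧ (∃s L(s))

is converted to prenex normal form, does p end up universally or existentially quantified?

Move each ¬ inward, flipping quantifiers it crosses:
  (∀p L(p)) ∧ (∃s L(s))
Extract every quantifier outward, since the variables are now distinct and don't occur free across branches:
  ∀p ∃s (L(p) ∧ L(s))
The quantifier ∃p sits under an odd number of negations, so it flips to ∀p.

universal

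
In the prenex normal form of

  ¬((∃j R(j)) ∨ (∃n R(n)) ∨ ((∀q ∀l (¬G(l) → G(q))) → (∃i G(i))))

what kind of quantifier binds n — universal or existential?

universal

Rewrite implications/biconditionals: A → B as ¬A ∨ B.
  ¬((∃j R(j)) ∨ (∃n R(n)) ∨ ¬(∀q ∀l (¬¬G(l) ∨ G(q))) ∨ (∃i G(i)))
Move each ¬ inward, flipping quantifiers it crosses:
  (∀j ¬R(j)) ∧ (∀n ¬R(n)) ∧ (∀q ∀l (G(l) ∨ G(q))) ∧ (∀i ¬G(i))
Extract every quantifier outward, since the variables are now distinct and don't occur free across branches:
  ∀j ∀n ∀q ∀l ∀i (¬R(j) ∧ ¬R(n) ∧ (G(l) ∨ G(q)) ∧ ¬G(i))
The quantifier ∃n sits under an odd number of negations (counting the antecedent side of each →), so it flips to ∀n.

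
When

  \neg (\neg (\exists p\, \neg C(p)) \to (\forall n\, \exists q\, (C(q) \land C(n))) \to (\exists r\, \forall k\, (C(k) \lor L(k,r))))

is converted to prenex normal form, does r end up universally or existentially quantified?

First replace A → B with ¬A ∨ B.
  \neg (\neg \neg (\exists p\, \neg C(p)) \lor \neg (\forall n\, \exists q\, (C(q) \land C(n))) \lor (\exists r\, \forall k\, (C(k) \lor L(k,r))))
Move each ¬ inward, flipping quantifiers it crosses:
  (\forall p\, C(p)) \land (\forall n\, \exists q\, (C(q) \land C(n))) \land (\forall r\, \exists k\, (\neg C(k) \land \neg L(k,r)))
Finally move all quantifiers to the prefix:
  \forall p\, \forall n\, \exists q\, \forall r\, \exists k\, (C(p) \land C(q) \land C(n) \land \neg C(k) \land \neg L(k,r))
The quantifier \exists r sits under an odd number of negations (counting the antecedent side of each →), so it flips to \forall r.

universal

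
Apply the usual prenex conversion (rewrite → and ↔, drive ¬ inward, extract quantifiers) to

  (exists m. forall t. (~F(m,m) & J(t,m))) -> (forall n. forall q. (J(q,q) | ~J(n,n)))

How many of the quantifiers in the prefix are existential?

Eliminate → and ↔ using ¬ and ∨.
  ~(exists m. forall t. (~F(m,m) & J(t,m))) | (forall n. forall q. (J(q,q) | ~J(n,n)))
Move each ¬ inward, flipping quantifiers it crosses:
  (forall m. exists t. (F(m,m) | ~J(t,m))) | (forall n. forall q. (J(q,q) | ~J(n,n)))
Extract every quantifier outward, since the variables are now distinct and don't occur free across branches:
  forall m. exists t. forall n. forall q. (F(m,m) | ~J(t,m) | J(q,q) | ~J(n,n))
The prefix is forall m exists t forall n forall q: 3 universal, 1 existential.

1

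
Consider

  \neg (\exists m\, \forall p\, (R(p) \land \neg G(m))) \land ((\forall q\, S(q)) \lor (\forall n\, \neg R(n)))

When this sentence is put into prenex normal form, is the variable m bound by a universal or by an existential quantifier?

universal

Push ¬ through the quantifiers and connectives to reach negation normal form:
  (\forall m\, \exists p\, (\neg R(p) \lor G(m))) \land ((\forall q\, S(q)) \lor (\forall n\, \neg R(n)))
Extract every quantifier outward, since the variables are now distinct and don't occur free across branches:
  \forall m\, \exists p\, \forall q\, \forall n\, ((\neg R(p) \lor G(m)) \land (S(q) \lor \neg R(n)))
The quantifier \exists m sits under an odd number of negations, so it flips to \forall m.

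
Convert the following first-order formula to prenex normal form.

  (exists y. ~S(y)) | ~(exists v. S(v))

exists y. forall v. (~S(y) | ~S(v))

Move each ¬ inward, flipping quantifiers it crosses:
  (exists y. ~S(y)) | (forall v. ~S(v))
All bound variables are already distinct, so no renaming is needed.
Finally move all quantifiers to the prefix:
  exists y. forall v. (~S(y) | ~S(v))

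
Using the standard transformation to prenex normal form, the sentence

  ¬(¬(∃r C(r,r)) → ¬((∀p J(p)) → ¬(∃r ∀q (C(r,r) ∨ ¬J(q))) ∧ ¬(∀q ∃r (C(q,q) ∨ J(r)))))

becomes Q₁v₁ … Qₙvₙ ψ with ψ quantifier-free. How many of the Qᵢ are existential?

Rewrite implications/biconditionals: A → B as ¬A ∨ B.
  ¬(¬¬(∃r C(r,r)) ∨ ¬(¬(∀p J(p)) ∨ ¬(∃r ∀q (C(r,r) ∨ ¬J(q))) ∧ ¬(∀q ∃r (C(q,q) ∨ J(r)))))
Push ¬ through the quantifiers and connectives to reach negation normal form:
  (∀r ¬C(r,r)) ∧ ((∃p ¬J(p)) ∨ (∀r ∃q (¬C(r,r) ∧ J(q))) ∧ (∃q ∀r (¬C(q,q) ∧ ¬J(r))))
Give each quantifier a distinct variable: r↦t, q↦s, r↦y1.
  (∀r ¬C(r,r)) ∧ ((∃p ¬J(p)) ∨ (∀t ∃q (¬C(t,t) ∧ J(q))) ∧ (∃s ∀y1 (¬C(s,s) ∧ ¬J(y1))))
Pull the quantifiers to the front (each side's bound variable is not free in the other side):
  ∀r ∃p ∀t ∃q ∃s ∀y1 (¬C(r,r) ∧ (¬J(p) ∨ ¬C(t,t) ∧ J(q) ∧ ¬C(s,s) ∧ ¬J(y1)))
The prefix is ∀r ∃p ∀t ∃q ∃s ∀y1: 3 universal, 3 existential.

3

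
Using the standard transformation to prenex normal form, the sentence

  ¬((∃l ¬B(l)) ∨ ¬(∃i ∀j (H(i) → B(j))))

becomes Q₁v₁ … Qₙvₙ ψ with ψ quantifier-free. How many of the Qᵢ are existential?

1

Eliminate → and ↔ using ¬ and ∨.
  ¬((∃l ¬B(l)) ∨ ¬(∃i ∀j (¬H(i) ∨ B(j))))
Drive negations inward (¬∀x A ≡ ∃x ¬A, ¬∃x A ≡ ∀x ¬A, De Morgan for ∧/∨):
  (∀l B(l)) ∧ (∃i ∀j (¬H(i) ∨ B(j)))
Pull the quantifiers to the front (each side's bound variable is not free in the other side):
  ∀l ∃i ∀j (B(l) ∧ (¬H(i) ∨ B(j)))
The prefix is ∀l ∃i ∀j: 2 universal, 1 existential.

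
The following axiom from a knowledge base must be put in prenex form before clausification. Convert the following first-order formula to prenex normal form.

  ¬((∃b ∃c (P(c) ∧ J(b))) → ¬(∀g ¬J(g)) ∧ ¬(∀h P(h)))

∃b ∃c ∀g ∀h (P(c) ∧ J(b) ∧ (¬J(g) ∨ P(h)))

First replace A → B with ¬A ∨ B.
  ¬(¬(∃b ∃c (P(c) ∧ J(b))) ∨ ¬(∀g ¬J(g)) ∧ ¬(∀h P(h)))
Drive negations inward (¬∀x A ≡ ∃x ¬A, ¬∃x A ≡ ∀x ¬A, De Morgan for ∧/∨):
  (∃b ∃c (P(c) ∧ J(b))) ∧ ((∀g ¬J(g)) ∨ (∀h P(h)))
Finally move all quantifiers to the prefix:
  ∃b ∃c ∀g ∀h (P(c) ∧ J(b) ∧ (¬J(g) ∨ P(h)))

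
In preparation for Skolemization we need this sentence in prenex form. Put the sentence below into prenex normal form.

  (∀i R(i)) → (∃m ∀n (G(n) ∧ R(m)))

∃i ∃m ∀n (¬R(i) ∨ G(n) ∧ R(m))

Eliminate → and ↔ using ¬ and ∨.
  ¬(∀i R(i)) ∨ (∃m ∀n (G(n) ∧ R(m)))
Move each ¬ inward, flipping quantifiers it crosses:
  (∃i ¬R(i)) ∨ (∃m ∀n (G(n) ∧ R(m)))
All bound variables are already distinct, so no renaming is needed.
Pull the quantifiers to the front (each side's bound variable is not free in the other side):
  ∃i ∃m ∀n (¬R(i) ∨ G(n) ∧ R(m))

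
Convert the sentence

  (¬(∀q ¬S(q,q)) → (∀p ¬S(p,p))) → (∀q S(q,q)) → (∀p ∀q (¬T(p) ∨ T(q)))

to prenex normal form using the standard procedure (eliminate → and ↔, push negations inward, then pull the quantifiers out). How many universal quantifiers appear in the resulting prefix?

Rewrite implications/biconditionals: A → B as ¬A ∨ B.
  ¬(¬¬(∀q ¬S(q,q)) ∨ (∀p ¬S(p,p))) ∨ ¬(∀q S(q,q)) ∨ (∀p ∀q (¬T(p) ∨ T(q)))
Push ¬ through the quantifiers and connectives to reach negation normal form:
  (∃q S(q,q)) ∧ (∃p S(p,p)) ∨ (∃q ¬S(q,q)) ∨ (∀p ∀q (¬T(p) ∨ T(q)))
Rename bound variables to avoid capture: q↦t, p↦r, q↦u.
  (∃q S(q,q)) ∧ (∃p S(p,p)) ∨ (∃t ¬S(t,t)) ∨ (∀r ∀u (¬T(r) ∨ T(u)))
Pull the quantifiers to the front (each side's bound variable is not free in the other side):
  ∃q ∃p ∃t ∀r ∀u (S(q,q) ∧ S(p,p) ∨ ¬S(t,t) ∨ ¬T(r) ∨ T(u))
The prefix is ∃q ∃p ∃t ∀r ∀u: 2 universal, 3 existential.

2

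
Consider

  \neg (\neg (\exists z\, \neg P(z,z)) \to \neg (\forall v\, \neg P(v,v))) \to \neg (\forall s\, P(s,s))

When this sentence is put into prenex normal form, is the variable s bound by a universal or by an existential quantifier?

Eliminate → and ↔ using ¬ and ∨.
  \neg \neg (\neg \neg (\exists z\, \neg P(z,z)) \lor \neg (\forall v\, \neg P(v,v))) \lor \neg (\forall s\, P(s,s))
Push ¬ through the quantifiers and connectives to reach negation normal form:
  (\exists z\, \neg P(z,z)) \lor (\exists v\, P(v,v)) \lor (\exists s\, \neg P(s,s))
Pull the quantifiers to the front (each side's bound variable is not free in the other side):
  \exists z\, \exists v\, \exists s\, (\neg P(z,z) \lor P(v,v) \lor \neg P(s,s))
The quantifier \forall s sits under an odd number of negations (counting the antecedent side of each →), so it flips to \exists s.

existential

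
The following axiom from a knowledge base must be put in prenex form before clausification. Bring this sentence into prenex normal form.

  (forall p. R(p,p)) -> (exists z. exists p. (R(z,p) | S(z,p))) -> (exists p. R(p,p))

exists p. forall z. forall u. exists q. (~R(p,p) | ~R(z,u) & ~S(z,u) | R(q,q))

First replace A → B with ¬A ∨ B.
  ~(forall p. R(p,p)) | ~(exists z. exists p. (R(z,p) | S(z,p))) | (exists p. R(p,p))
Drive negations inward (¬∀x A ≡ ∃x ¬A, ¬∃x A ≡ ∀x ¬A, De Morgan for ∧/∨):
  (exists p. ~R(p,p)) | (forall z. forall p. (~R(z,p) & ~S(z,p))) | (exists p. R(p,p))
Rename bound variables to avoid capture: p↦u, p↦q.
  (exists p. ~R(p,p)) | (forall z. forall u. (~R(z,u) & ~S(z,u))) | (exists q. R(q,q))
Finally move all quantifiers to the prefix:
  exists p. forall z. forall u. exists q. (~R(p,p) | ~R(z,u) & ~S(z,u) | R(q,q))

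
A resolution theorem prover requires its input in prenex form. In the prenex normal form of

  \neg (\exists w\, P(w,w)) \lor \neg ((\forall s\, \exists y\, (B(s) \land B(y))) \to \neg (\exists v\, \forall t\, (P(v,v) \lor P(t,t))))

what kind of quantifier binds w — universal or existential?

Rewrite implications/biconditionals: A → B as ¬A ∨ B.
  \neg (\exists w\, P(w,w)) \lor \neg (\neg (\forall s\, \exists y\, (B(s) \land B(y))) \lor \neg (\exists v\, \forall t\, (P(v,v) \lor P(t,t))))
Move each ¬ inward, flipping quantifiers it crosses:
  (\forall w\, \neg P(w,w)) \lor (\forall s\, \exists y\, (B(s) \land B(y))) \land (\exists v\, \forall t\, (P(v,v) \lor P(t,t)))
All bound variables are already distinct, so no renaming is needed.
Finally move all quantifiers to the prefix:
  \forall w\, \forall s\, \exists y\, \exists v\, \forall t\, (\neg P(w,w) \lor B(s) \land B(y) \land (P(v,v) \lor P(t,t)))
The quantifier \exists w sits under an odd number of negations (counting the antecedent side of each →), so it flips to \forall w.

universal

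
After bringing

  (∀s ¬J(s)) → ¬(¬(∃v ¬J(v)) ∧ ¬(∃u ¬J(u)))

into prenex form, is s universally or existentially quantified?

existential

First replace A → B with ¬A ∨ B.
  ¬(∀s ¬J(s)) ∨ ¬(¬(∃v ¬J(v)) ∧ ¬(∃u ¬J(u)))
Move each ¬ inward, flipping quantifiers it crosses:
  (∃s J(s)) ∨ (∃v ¬J(v)) ∨ (∃u ¬J(u))
Finally move all quantifiers to the prefix:
  ∃s ∃v ∃u (J(s) ∨ ¬J(v) ∨ ¬J(u))
The quantifier ∀s sits under an odd number of negations (counting the antecedent side of each →), so it flips to ∃s.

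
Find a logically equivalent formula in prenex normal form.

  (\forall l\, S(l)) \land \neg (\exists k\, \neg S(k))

Drive negations inward (¬∀x A ≡ ∃x ¬A, ¬∃x A ≡ ∀x ¬A, De Morgan for ∧/∨):
  (\forall l\, S(l)) \land (\forall k\, S(k))
All bound variables are already distinct, so no renaming is needed.
Finally move all quantifiers to the prefix:
  \forall l\, \forall k\, (S(l) \land S(k))

\forall l\, \forall k\, (S(l) \land S(k))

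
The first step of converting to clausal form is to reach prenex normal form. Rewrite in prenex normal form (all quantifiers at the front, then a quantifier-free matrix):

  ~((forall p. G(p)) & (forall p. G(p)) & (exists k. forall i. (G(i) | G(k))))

exists p. exists v. forall k. exists i. (~G(p) | ~G(v) | ~G(i) & ~G(k))

Drive negations inward (¬∀x A ≡ ∃x ¬A, ¬∃x A ≡ ∀x ¬A, De Morgan for ∧/∨):
  (exists p. ~G(p)) | (exists p. ~G(p)) | (forall k. exists i. (~G(i) & ~G(k)))
Standardize variables apart so no two quantifiers bind the same name: p↦v.
  (exists p. ~G(p)) | (exists v. ~G(v)) | (forall k. exists i. (~G(i) & ~G(k)))
Finally move all quantifiers to the prefix:
  exists p. exists v. forall k. exists i. (~G(p) | ~G(v) | ~G(i) & ~G(k))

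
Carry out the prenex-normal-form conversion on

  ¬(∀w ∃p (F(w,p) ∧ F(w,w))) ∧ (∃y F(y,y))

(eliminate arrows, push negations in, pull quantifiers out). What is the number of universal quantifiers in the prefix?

Drive negations inward (¬∀x A ≡ ∃x ¬A, ¬∃x A ≡ ∀x ¬A, De Morgan for ∧/∨):
  (∃w ∀p (¬F(w,p) ∨ ¬F(w,w))) ∧ (∃y F(y,y))
All bound variables are already distinct, so no renaming is needed.
Finally move all quantifiers to the prefix:
  ∃w ∀p ∃y ((¬F(w,p) ∨ ¬F(w,w)) ∧ F(y,y))
The prefix is ∃w ∀p ∃y: 1 universal, 2 existential.

1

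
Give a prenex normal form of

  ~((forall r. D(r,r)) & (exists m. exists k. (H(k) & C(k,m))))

Drive negations inward (¬∀x A ≡ ∃x ¬A, ¬∃x A ≡ ∀x ¬A, De Morgan for ∧/∨):
  (exists r. ~D(r,r)) | (forall m. forall k. (~H(k) | ~C(k,m)))
All bound variables are already distinct, so no renaming is needed.
Pull the quantifiers to the front (each side's bound variable is not free in the other side):
  exists r. forall m. forall k. (~D(r,r) | ~H(k) | ~C(k,m))

exists r. forall m. forall k. (~D(r,r) | ~H(k) | ~C(k,m))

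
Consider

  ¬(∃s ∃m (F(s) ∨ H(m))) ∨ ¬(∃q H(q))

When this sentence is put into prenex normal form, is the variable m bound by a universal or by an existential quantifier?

Drive negations inward (¬∀x A ≡ ∃x ¬A, ¬∃x A ≡ ∀x ¬A, De Morgan for ∧/∨):
  (∀s ∀m (¬F(s) ∧ ¬H(m))) ∨ (∀q ¬H(q))
Extract every quantifier outward, since the variables are now distinct and don't occur free across branches:
  ∀s ∀m ∀q (¬F(s) ∧ ¬H(m) ∨ ¬H(q))
The quantifier ∃m sits under an odd number of negations, so it flips to ∀m.

universal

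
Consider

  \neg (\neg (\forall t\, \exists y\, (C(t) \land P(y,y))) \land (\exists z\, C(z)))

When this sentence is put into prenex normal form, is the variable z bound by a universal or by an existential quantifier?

Drive negations inward (¬∀x A ≡ ∃x ¬A, ¬∃x A ≡ ∀x ¬A, De Morgan for ∧/∨):
  (\forall t\, \exists y\, (C(t) \land P(y,y))) \lor (\forall z\, \neg C(z))
All bound variables are already distinct, so no renaming is needed.
Finally move all quantifiers to the prefix:
  \forall t\, \exists y\, \forall z\, (C(t) \land P(y,y) \lor \neg C(z))
The quantifier \exists z sits under an odd number of negations, so it flips to \forall z.

universal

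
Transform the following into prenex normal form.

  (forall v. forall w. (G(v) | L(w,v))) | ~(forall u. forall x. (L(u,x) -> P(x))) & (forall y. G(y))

Eliminate → and ↔ using ¬ and ∨.
  (forall v. forall w. (G(v) | L(w,v))) | ~(forall u. forall x. (~L(u,x) | P(x))) & (forall y. G(y))
Move each ¬ inward, flipping quantifiers it crosses:
  (forall v. forall w. (G(v) | L(w,v))) | (exists u. exists x. (L(u,x) & ~P(x))) & (forall y. G(y))
All bound variables are already distinct, so no renaming is needed.
Pull the quantifiers to the front (each side's bound variable is not free in the other side):
  forall v. forall w. exists u. exists x. forall y. (G(v) | L(w,v) | L(u,x) & ~P(x) & G(y))

forall v. forall w. exists u. exists x. forall y. (G(v) | L(w,v) | L(u,x) & ~P(x) & G(y))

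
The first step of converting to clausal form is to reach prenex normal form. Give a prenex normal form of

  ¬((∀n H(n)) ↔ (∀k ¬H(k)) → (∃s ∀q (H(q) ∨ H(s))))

First replace A → B with ¬A ∨ B; A ↔ B as (¬A ∨ B) ∧ (¬B ∨ A).
  ¬((¬(∀n H(n)) ∨ ¬(∀k ¬H(k)) ∨ (∃s ∀q (H(q) ∨ H(s)))) ∧ (¬(¬(∀k ¬H(k)) ∨ (∃s ∀q (H(q) ∨ H(s)))) ∨ (∀n H(n))))
Drive negations inward (¬∀x A ≡ ∃x ¬A, ¬∃x A ≡ ∀x ¬A, De Morgan for ∧/∨):
  (∀n H(n)) ∧ (∀k ¬H(k)) ∧ (∀s ∃q (¬H(q) ∧ ¬H(s))) ∨ ((∃k H(k)) ∨ (∃s ∀q (H(q) ∨ H(s)))) ∧ (∃n ¬H(n))
Standardize variables apart so no two quantifiers bind the same name: k↦w1, s↦u1, q↦a, n↦c.
  (∀n H(n)) ∧ (∀k ¬H(k)) ∧ (∀s ∃q (¬H(q) ∧ ¬H(s))) ∨ ((∃w1 H(w1)) ∨ (∃u1 ∀a (H(a) ∨ H(u1)))) ∧ (∃c ¬H(c))
Extract every quantifier outward, since the variables are now distinct and don't occur free across branches:
  ∀n ∀k ∀s ∃q ∃w1 ∃u1 ∀a ∃c (H(n) ∧ ¬H(k) ∧ ¬H(q) ∧ ¬H(s) ∨ (H(w1) ∨ H(a) ∨ H(u1)) ∧ ¬H(c))

∀n ∀k ∀s ∃q ∃w1 ∃u1 ∀a ∃c (H(n) ∧ ¬H(k) ∧ ¬H(q) ∧ ¬H(s) ∨ (H(w1) ∨ H(a) ∨ H(u1)) ∧ ¬H(c))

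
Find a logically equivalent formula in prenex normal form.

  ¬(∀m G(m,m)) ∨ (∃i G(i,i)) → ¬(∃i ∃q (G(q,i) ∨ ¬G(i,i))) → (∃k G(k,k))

∀m ∀i ∃x ∃q ∃k (G(m,m) ∧ ¬G(i,i) ∨ G(q,x) ∨ ¬G(x,x) ∨ G(k,k))

First replace A → B with ¬A ∨ B.
  ¬(¬(∀m G(m,m)) ∨ (∃i G(i,i))) ∨ ¬¬(∃i ∃q (G(q,i) ∨ ¬G(i,i))) ∨ (∃k G(k,k))
Push ¬ through the quantifiers and connectives to reach negation normal form:
  (∀m G(m,m)) ∧ (∀i ¬G(i,i)) ∨ (∃i ∃q (G(q,i) ∨ ¬G(i,i))) ∨ (∃k G(k,k))
Rename bound variables to avoid capture: i↦x.
  (∀m G(m,m)) ∧ (∀i ¬G(i,i)) ∨ (∃x ∃q (G(q,x) ∨ ¬G(x,x))) ∨ (∃k G(k,k))
Finally move all quantifiers to the prefix:
  ∀m ∀i ∃x ∃q ∃k (G(m,m) ∧ ¬G(i,i) ∨ G(q,x) ∨ ¬G(x,x) ∨ G(k,k))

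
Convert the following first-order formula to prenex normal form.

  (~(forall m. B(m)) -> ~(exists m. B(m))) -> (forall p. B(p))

exists m. exists w1. forall p. (~B(m) & B(w1) | B(p))

Eliminate → and ↔ using ¬ and ∨.
  ~(~~(forall m. B(m)) | ~(exists m. B(m))) | (forall p. B(p))
Move each ¬ inward, flipping quantifiers it crosses:
  (exists m. ~B(m)) & (exists m. B(m)) | (forall p. B(p))
Give each quantifier a distinct variable: m↦w1.
  (exists m. ~B(m)) & (exists w1. B(w1)) | (forall p. B(p))
Extract every quantifier outward, since the variables are now distinct and don't occur free across branches:
  exists m. exists w1. forall p. (~B(m) & B(w1) | B(p))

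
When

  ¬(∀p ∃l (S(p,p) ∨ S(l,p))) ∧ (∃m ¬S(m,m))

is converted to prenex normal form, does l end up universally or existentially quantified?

Move each ¬ inward, flipping quantifiers it crosses:
  (∃p ∀l (¬S(p,p) ∧ ¬S(l,p))) ∧ (∃m ¬S(m,m))
All bound variables are already distinct, so no renaming is needed.
Finally move all quantifiers to the prefix:
  ∃p ∀l ∃m (¬S(p,p) ∧ ¬S(l,p) ∧ ¬S(m,m))
The quantifier ∃l sits under an odd number of negations, so it flips to ∀l.

universal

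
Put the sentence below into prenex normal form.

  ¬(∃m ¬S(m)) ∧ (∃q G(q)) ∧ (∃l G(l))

Drive negations inward (¬∀x A ≡ ∃x ¬A, ¬∃x A ≡ ∀x ¬A, De Morgan for ∧/∨):
  (∀m S(m)) ∧ (∃q G(q)) ∧ (∃l G(l))
All bound variables are already distinct, so no renaming is needed.
Finally move all quantifiers to the prefix:
  ∀m ∃q ∃l (S(m) ∧ G(q) ∧ G(l))

∀m ∃q ∃l (S(m) ∧ G(q) ∧ G(l))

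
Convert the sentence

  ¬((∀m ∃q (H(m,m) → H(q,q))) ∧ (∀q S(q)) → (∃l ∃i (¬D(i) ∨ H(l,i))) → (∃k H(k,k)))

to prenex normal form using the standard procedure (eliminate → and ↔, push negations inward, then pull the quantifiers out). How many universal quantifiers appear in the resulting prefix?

Rewrite implications/biconditionals: A → B as ¬A ∨ B.
  ¬(¬((∀m ∃q (¬H(m,m) ∨ H(q,q))) ∧ (∀q S(q))) ∨ ¬(∃l ∃i (¬D(i) ∨ H(l,i))) ∨ (∃k H(k,k)))
Push ¬ through the quantifiers and connectives to reach negation normal form:
  (∀m ∃q (¬H(m,m) ∨ H(q,q))) ∧ (∀q S(q)) ∧ (∃l ∃i (¬D(i) ∨ H(l,i))) ∧ (∀k ¬H(k,k))
Standardize variables apart so no two quantifiers bind the same name: q↦v1.
  (∀m ∃q (¬H(m,m) ∨ H(q,q))) ∧ (∀v1 S(v1)) ∧ (∃l ∃i (¬D(i) ∨ H(l,i))) ∧ (∀k ¬H(k,k))
Finally move all quantifiers to the prefix:
  ∀m ∃q ∀v1 ∃l ∃i ∀k ((¬H(m,m) ∨ H(q,q)) ∧ S(v1) ∧ (¬D(i) ∨ H(l,i)) ∧ ¬H(k,k))
The prefix is ∀m ∃q ∀v1 ∃l ∃i ∀k: 3 universal, 3 existential.

3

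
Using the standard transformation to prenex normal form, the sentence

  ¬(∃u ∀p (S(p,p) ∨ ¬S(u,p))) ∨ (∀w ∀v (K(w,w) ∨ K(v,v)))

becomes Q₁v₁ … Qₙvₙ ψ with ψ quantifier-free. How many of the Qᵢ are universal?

Drive negations inward (¬∀x A ≡ ∃x ¬A, ¬∃x A ≡ ∀x ¬A, De Morgan for ∧/∨):
  (∀u ∃p (¬S(p,p) ∧ S(u,p))) ∨ (∀w ∀v (K(w,w) ∨ K(v,v)))
Pull the quantifiers to the front (each side's bound variable is not free in the other side):
  ∀u ∃p ∀w ∀v (¬S(p,p) ∧ S(u,p) ∨ K(w,w) ∨ K(v,v))
The prefix is ∀u ∃p ∀w ∀v: 3 universal, 1 existential.

3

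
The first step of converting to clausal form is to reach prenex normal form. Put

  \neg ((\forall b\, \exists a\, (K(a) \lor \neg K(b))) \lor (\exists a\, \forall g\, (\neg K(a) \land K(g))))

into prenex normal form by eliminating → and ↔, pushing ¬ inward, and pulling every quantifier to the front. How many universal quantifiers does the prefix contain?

2

Move each ¬ inward, flipping quantifiers it crosses:
  (\exists b\, \forall a\, (\neg K(a) \land K(b))) \land (\forall a\, \exists g\, (K(a) \lor \neg K(g)))
Give each quantifier a distinct variable: a↦s.
  (\exists b\, \forall a\, (\neg K(a) \land K(b))) \land (\forall s\, \exists g\, (K(s) \lor \neg K(g)))
Extract every quantifier outward, since the variables are now distinct and don't occur free across branches:
  \exists b\, \forall a\, \forall s\, \exists g\, (\neg K(a) \land K(b) \land (K(s) \lor \neg K(g)))
The prefix is \exists b \forall a \forall s \exists g: 2 universal, 2 existential.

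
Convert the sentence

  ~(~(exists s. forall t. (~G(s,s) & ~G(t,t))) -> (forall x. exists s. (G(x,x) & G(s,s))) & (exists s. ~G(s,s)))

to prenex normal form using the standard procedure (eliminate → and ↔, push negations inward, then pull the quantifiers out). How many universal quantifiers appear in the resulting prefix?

First replace A → B with ¬A ∨ B.
  ~(~~(exists s. forall t. (~G(s,s) & ~G(t,t))) | (forall x. exists s. (G(x,x) & G(s,s))) & (exists s. ~G(s,s)))
Move each ¬ inward, flipping quantifiers it crosses:
  (forall s. exists t. (G(s,s) | G(t,t))) & ((exists x. forall s. (~G(x,x) | ~G(s,s))) | (forall s. G(s,s)))
Give each quantifier a distinct variable: s↦z, s↦y.
  (forall s. exists t. (G(s,s) | G(t,t))) & ((exists x. forall z. (~G(x,x) | ~G(z,z))) | (forall y. G(y,y)))
Extract every quantifier outward, since the variables are now distinct and don't occur free across branches:
  forall s. exists t. exists x. forall z. forall y. ((G(s,s) | G(t,t)) & (~G(x,x) | ~G(z,z) | G(y,y)))
The prefix is forall s exists t exists x forall z forall y: 3 universal, 2 existential.

3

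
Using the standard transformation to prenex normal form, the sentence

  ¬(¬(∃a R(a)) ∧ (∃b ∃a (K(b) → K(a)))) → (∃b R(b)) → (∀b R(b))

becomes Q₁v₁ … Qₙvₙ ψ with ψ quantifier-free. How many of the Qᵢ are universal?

3

Eliminate → and ↔ using ¬ and ∨.
  ¬¬(¬(∃a R(a)) ∧ (∃b ∃a (¬K(b) ∨ K(a)))) ∨ ¬(∃b R(b)) ∨ (∀b R(b))
Push ¬ through the quantifiers and connectives to reach negation normal form:
  (∀a ¬R(a)) ∧ (∃b ∃a (¬K(b) ∨ K(a))) ∨ (∀b ¬R(b)) ∨ (∀b R(b))
Rename bound variables to avoid capture: a↦y1, b↦t, b↦w1.
  (∀a ¬R(a)) ∧ (∃b ∃y1 (¬K(b) ∨ K(y1))) ∨ (∀t ¬R(t)) ∨ (∀w1 R(w1))
Extract every quantifier outward, since the variables are now distinct and don't occur free across branches:
  ∀a ∃b ∃y1 ∀t ∀w1 (¬R(a) ∧ (¬K(b) ∨ K(y1)) ∨ ¬R(t) ∨ R(w1))
The prefix is ∀a ∃b ∃y1 ∀t ∀w1: 3 universal, 2 existential.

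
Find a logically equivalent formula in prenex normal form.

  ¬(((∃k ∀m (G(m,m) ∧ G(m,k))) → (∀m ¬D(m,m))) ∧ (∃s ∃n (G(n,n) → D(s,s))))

First replace A → B with ¬A ∨ B.
  ¬((¬(∃k ∀m (G(m,m) ∧ G(m,k))) ∨ (∀m ¬D(m,m))) ∧ (∃s ∃n (¬G(n,n) ∨ D(s,s))))
Move each ¬ inward, flipping quantifiers it crosses:
  (∃k ∀m (G(m,m) ∧ G(m,k))) ∧ (∃m D(m,m)) ∨ (∀s ∀n (G(n,n) ∧ ¬D(s,s)))
Give each quantifier a distinct variable: m↦z1.
  (∃k ∀m (G(m,m) ∧ G(m,k))) ∧ (∃z1 D(z1,z1)) ∨ (∀s ∀n (G(n,n) ∧ ¬D(s,s)))
Finally move all quantifiers to the prefix:
  ∃k ∀m ∃z1 ∀s ∀n (G(m,m) ∧ G(m,k) ∧ D(z1,z1) ∨ G(n,n) ∧ ¬D(s,s))

∃k ∀m ∃z1 ∀s ∀n (G(m,m) ∧ G(m,k) ∧ D(z1,z1) ∨ G(n,n) ∧ ¬D(s,s))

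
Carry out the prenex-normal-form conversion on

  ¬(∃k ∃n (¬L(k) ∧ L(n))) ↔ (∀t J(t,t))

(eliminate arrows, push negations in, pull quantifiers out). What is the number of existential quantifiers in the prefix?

3

Rewrite implications/biconditionals: A → B as ¬A ∨ B; A ↔ B as (¬A ∨ B) ∧ (¬B ∨ A).
  (¬¬(∃k ∃n (¬L(k) ∧ L(n))) ∨ (∀t J(t,t))) ∧ (¬(∀t J(t,t)) ∨ ¬(∃k ∃n (¬L(k) ∧ L(n))))
Move each ¬ inward, flipping quantifiers it crosses:
  ((∃k ∃n (¬L(k) ∧ L(n))) ∨ (∀t J(t,t))) ∧ ((∃t ¬J(t,t)) ∨ (∀k ∀n (L(k) ∨ ¬L(n))))
Rename bound variables to avoid capture: t↦v, k↦w1, n↦y.
  ((∃k ∃n (¬L(k) ∧ L(n))) ∨ (∀t J(t,t))) ∧ ((∃v ¬J(v,v)) ∨ (∀w1 ∀y (L(w1) ∨ ¬L(y))))
Finally move all quantifiers to the prefix:
  ∃k ∃n ∀t ∃v ∀w1 ∀y ((¬L(k) ∧ L(n) ∨ J(t,t)) ∧ (¬J(v,v) ∨ L(w1) ∨ ¬L(y)))
The prefix is ∃k ∃n ∀t ∃v ∀w1 ∀y: 3 universal, 3 existential.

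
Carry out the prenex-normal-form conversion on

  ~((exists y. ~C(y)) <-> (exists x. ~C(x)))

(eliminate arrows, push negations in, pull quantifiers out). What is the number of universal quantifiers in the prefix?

Rewrite implications/biconditionals: A → B as ¬A ∨ B; A ↔ B as (¬A ∨ B) ∧ (¬B ∨ A).
  ~((~(exists y. ~C(y)) | (exists x. ~C(x))) & (~(exists x. ~C(x)) | (exists y. ~C(y))))
Drive negations inward (¬∀x A ≡ ∃x ¬A, ¬∃x A ≡ ∀x ¬A, De Morgan for ∧/∨):
  (exists y. ~C(y)) & (forall x. C(x)) | (exists x. ~C(x)) & (forall y. C(y))
Standardize variables apart so no two quantifiers bind the same name: x↦u1, y↦b.
  (exists y. ~C(y)) & (forall x. C(x)) | (exists u1. ~C(u1)) & (forall b. C(b))
Finally move all quantifiers to the prefix:
  exists y. forall x. exists u1. forall b. (~C(y) & C(x) | ~C(u1) & C(b))
The prefix is exists y forall x exists u1 forall b: 2 universal, 2 existential.

2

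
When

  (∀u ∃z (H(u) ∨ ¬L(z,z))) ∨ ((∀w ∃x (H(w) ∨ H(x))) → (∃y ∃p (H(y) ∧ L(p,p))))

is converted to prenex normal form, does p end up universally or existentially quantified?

Eliminate → and ↔ using ¬ and ∨.
  (∀u ∃z (H(u) ∨ ¬L(z,z))) ∨ ¬(∀w ∃x (H(w) ∨ H(x))) ∨ (∃y ∃p (H(y) ∧ L(p,p)))
Move each ¬ inward, flipping quantifiers it crosses:
  (∀u ∃z (H(u) ∨ ¬L(z,z))) ∨ (∃w ∀x (¬H(w) ∧ ¬H(x))) ∨ (∃y ∃p (H(y) ∧ L(p,p)))
Pull the quantifiers to the front (each side's bound variable is not free in the other side):
  ∀u ∃z ∃w ∀x ∃y ∃p (H(u) ∨ ¬L(z,z) ∨ ¬H(w) ∧ ¬H(x) ∨ H(y) ∧ L(p,p))
The quantifier ∃p sits under an even number of negations (counting the antecedent side of each →), so it remains existential.

existential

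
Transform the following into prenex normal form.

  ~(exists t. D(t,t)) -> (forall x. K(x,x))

exists t. forall x. (D(t,t) | K(x,x))

Rewrite implications/biconditionals: A → B as ¬A ∨ B.
  ~~(exists t. D(t,t)) | (forall x. K(x,x))
Drive negations inward (¬∀x A ≡ ∃x ¬A, ¬∃x A ≡ ∀x ¬A, De Morgan for ∧/∨):
  (exists t. D(t,t)) | (forall x. K(x,x))
All bound variables are already distinct, so no renaming is needed.
Pull the quantifiers to the front (each side's bound variable is not free in the other side):
  exists t. forall x. (D(t,t) | K(x,x))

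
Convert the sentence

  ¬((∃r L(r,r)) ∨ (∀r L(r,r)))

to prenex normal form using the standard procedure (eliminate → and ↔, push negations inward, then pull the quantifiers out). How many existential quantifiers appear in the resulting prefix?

Drive negations inward (¬∀x A ≡ ∃x ¬A, ¬∃x A ≡ ∀x ¬A, De Morgan for ∧/∨):
  (∀r ¬L(r,r)) ∧ (∃r ¬L(r,r))
Standardize variables apart so no two quantifiers bind the same name: r↦p.
  (∀r ¬L(r,r)) ∧ (∃p ¬L(p,p))
Extract every quantifier outward, since the variables are now distinct and don't occur free across branches:
  ∀r ∃p (¬L(r,r) ∧ ¬L(p,p))
The prefix is ∀r ∃p: 1 universal, 1 existential.

1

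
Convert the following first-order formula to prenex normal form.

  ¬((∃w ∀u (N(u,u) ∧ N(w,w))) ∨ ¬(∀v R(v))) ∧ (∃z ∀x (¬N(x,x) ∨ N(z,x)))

∀w ∃u ∀v ∃z ∀x ((¬N(u,u) ∨ ¬N(w,w)) ∧ R(v) ∧ (¬N(x,x) ∨ N(z,x)))

Push ¬ through the quantifiers and connectives to reach negation normal form:
  (∀w ∃u (¬N(u,u) ∨ ¬N(w,w))) ∧ (∀v R(v)) ∧ (∃z ∀x (¬N(x,x) ∨ N(z,x)))
All bound variables are already distinct, so no renaming is needed.
Extract every quantifier outward, since the variables are now distinct and don't occur free across branches:
  ∀w ∃u ∀v ∃z ∀x ((¬N(u,u) ∨ ¬N(w,w)) ∧ R(v) ∧ (¬N(x,x) ∨ N(z,x)))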